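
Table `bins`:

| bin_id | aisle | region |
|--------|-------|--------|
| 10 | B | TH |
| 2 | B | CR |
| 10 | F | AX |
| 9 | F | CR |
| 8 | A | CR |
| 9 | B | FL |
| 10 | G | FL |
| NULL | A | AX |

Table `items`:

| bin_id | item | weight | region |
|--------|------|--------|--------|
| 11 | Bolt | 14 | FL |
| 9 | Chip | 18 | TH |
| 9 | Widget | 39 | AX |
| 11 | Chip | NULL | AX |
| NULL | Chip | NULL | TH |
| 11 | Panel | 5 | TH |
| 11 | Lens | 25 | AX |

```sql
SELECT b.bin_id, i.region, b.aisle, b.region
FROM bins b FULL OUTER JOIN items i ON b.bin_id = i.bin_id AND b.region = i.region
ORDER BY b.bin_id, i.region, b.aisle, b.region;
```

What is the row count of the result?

15

FULL OUTER JOIN keeps every row from both sides; unmatched rows get NULL for the other side's columns.
Matching on b.bin_id = i.bin_id AND b.region = i.region. A NULL in a compared column never satisfies the condition.
- bin_id=10, region=TH: no i row matches, row kept with i columns NULL.
- bin_id=2, region=CR: no i row matches, row kept with i columns NULL.
- bin_id=10, region=AX: no i row matches, row kept with i columns NULL.
- bin_id=9, region=CR: no i row matches, row kept with i columns NULL.
- bin_id=8, region=CR: no i row matches, row kept with i columns NULL.
- bin_id=9, region=FL: no i row matches, row kept with i columns NULL.
- bin_id=10, region=FL: no i row matches, row kept with i columns NULL.
- bin_id=NULL, region=AX: no i row matches, row kept with i columns NULL.
- 7 i row(s) had no b match → kept, b columns NULL.
Total: 0 matched + 15 padded = 15 rows.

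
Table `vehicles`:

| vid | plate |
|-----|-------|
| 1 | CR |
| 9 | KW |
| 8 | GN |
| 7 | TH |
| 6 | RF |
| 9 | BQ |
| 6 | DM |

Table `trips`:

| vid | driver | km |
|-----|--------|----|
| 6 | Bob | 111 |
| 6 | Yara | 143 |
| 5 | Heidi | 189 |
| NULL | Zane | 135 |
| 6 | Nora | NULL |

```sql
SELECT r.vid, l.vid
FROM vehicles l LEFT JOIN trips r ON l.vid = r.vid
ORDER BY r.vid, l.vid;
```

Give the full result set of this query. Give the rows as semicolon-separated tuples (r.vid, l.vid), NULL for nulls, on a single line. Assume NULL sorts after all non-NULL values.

LEFT JOIN keeps every row from `vehicles`; unmatched rows get NULL for `trips`'s columns.
Matching on l.vid = r.vid. A NULL in a compared column never satisfies the condition.
- l[0] vid=1 → no match; kept with NULLs on the r side.
- l[1] vid=9 → no match; kept with NULLs on the r side.
- l[2] vid=8 → no match; kept with NULLs on the r side.
- l[3] vid=7 → no match; kept with NULLs on the r side.
- l[4] vid=6 → 3 match(es) in r → 3 row(s).
- l[5] vid=9 → no match; kept with NULLs on the r side.
- l[6] vid=6 → 3 match(es) in r → 3 row(s).

(6, 6); (6, 6); (6, 6); (6, 6); (6, 6); (6, 6); (NULL, 1); (NULL, 7); (NULL, 8); (NULL, 9); (NULL, 9)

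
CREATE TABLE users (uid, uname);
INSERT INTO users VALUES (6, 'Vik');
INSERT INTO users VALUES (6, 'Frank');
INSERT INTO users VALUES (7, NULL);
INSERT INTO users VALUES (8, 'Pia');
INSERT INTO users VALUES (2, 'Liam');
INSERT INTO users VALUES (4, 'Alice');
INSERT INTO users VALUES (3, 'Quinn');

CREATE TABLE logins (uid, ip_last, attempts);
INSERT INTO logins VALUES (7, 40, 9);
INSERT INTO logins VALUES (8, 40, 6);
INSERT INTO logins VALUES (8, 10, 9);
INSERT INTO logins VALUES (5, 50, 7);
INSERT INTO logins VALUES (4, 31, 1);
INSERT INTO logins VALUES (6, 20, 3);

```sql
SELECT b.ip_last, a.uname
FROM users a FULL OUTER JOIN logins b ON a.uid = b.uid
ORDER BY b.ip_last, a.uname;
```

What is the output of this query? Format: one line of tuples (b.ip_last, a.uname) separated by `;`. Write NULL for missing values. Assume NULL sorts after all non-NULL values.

FULL OUTER JOIN keeps every row from both sides; unmatched rows get NULL for the other side's columns.
Matching on a.uid = b.uid.
- a (uid=6) pairs with 1 row(s) of b.
- a (uid=6) pairs with 1 row(s) of b.
- a (uid=7) pairs with 1 row(s) of b.
- a (uid=8) pairs with 2 row(s) of b.
- a (uid=2) has no partner → padded with NULL.
- a (uid=4) pairs with 1 row(s) of b.
- a (uid=3) has no partner → padded with NULL.
- 1 b row(s) had no a match → kept, a columns NULL.
After projecting and ordering:
b.ip_last | a.uname
10 | Pia
20 | Frank
20 | Vik
31 | Alice
40 | Pia
40 | NULL
50 | NULL
NULL | Liam
NULL | Quinn

(10, Pia); (20, Frank); (20, Vik); (31, Alice); (40, Pia); (40, NULL); (50, NULL); (NULL, Liam); (NULL, Quinn)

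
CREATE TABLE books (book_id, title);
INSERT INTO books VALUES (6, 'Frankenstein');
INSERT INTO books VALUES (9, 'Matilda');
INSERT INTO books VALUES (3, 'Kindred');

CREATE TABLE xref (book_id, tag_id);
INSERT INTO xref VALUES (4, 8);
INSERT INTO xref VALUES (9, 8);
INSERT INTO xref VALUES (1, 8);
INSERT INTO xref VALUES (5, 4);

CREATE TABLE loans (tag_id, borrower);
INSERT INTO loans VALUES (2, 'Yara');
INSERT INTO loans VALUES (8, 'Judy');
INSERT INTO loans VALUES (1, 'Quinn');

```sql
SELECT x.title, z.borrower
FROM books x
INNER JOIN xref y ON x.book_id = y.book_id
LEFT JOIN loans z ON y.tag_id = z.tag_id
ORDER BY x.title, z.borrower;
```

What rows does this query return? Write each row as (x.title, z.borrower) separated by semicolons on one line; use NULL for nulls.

(Matilda, Judy)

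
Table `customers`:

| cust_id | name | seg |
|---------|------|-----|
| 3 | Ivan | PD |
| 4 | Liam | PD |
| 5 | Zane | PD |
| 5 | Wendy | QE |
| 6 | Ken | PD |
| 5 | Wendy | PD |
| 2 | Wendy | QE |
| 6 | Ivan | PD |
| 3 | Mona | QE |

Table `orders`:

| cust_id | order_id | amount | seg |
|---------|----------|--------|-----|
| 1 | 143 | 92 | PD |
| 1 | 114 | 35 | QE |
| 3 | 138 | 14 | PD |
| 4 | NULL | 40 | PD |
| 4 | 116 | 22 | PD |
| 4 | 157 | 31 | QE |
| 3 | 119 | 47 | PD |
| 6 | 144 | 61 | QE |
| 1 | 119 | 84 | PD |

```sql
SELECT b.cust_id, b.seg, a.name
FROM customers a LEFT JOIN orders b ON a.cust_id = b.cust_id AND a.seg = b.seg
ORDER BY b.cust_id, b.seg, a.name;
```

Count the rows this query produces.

11

LEFT JOIN keeps every row from `customers`; unmatched rows get NULL for `orders`'s columns.
Matching on a.cust_id = b.cust_id AND a.seg = b.seg.
- a (cust_id=3, seg=PD) pairs with 2 row(s) of b.
- a (cust_id=4, seg=PD) pairs with 2 row(s) of b.
- a (cust_id=5, seg=PD) has no partner → padded with NULL.
- a (cust_id=5, seg=QE) has no partner → padded with NULL.
- a (cust_id=6, seg=PD) has no partner → padded with NULL.
- a (cust_id=5, seg=PD) has no partner → padded with NULL.
- a (cust_id=2, seg=QE) has no partner → padded with NULL.
- a (cust_id=6, seg=PD) has no partner → padded with NULL.
- a (cust_id=3, seg=QE) has no partner → padded with NULL.
Total: 4 matched + 7 padded = 11 rows.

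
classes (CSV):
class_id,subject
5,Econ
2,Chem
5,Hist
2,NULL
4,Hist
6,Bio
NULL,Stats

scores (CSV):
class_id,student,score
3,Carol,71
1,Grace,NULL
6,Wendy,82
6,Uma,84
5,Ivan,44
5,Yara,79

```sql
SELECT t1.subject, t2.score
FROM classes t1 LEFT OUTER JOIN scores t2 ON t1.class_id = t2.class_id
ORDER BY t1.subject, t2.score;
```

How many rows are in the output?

LEFT JOIN keeps every row from `classes`; unmatched rows get NULL for `scores`'s columns.
Matching on t1.class_id = t2.class_id. A NULL in a compared column never satisfies the condition.
- class_id=5: 2 matching t2 row(s), so 2 row(s) emitted.
- class_id=2: no t2 row matches, row kept with t2 columns NULL.
- class_id=5: 2 matching t2 row(s), so 2 row(s) emitted.
- class_id=2: no t2 row matches, row kept with t2 columns NULL.
- class_id=4: no t2 row matches, row kept with t2 columns NULL.
- class_id=6: 2 matching t2 row(s), so 2 row(s) emitted.
- class_id=NULL: no t2 row matches, row kept with t2 columns NULL.
Total: 6 matched + 4 padded = 10 rows.

10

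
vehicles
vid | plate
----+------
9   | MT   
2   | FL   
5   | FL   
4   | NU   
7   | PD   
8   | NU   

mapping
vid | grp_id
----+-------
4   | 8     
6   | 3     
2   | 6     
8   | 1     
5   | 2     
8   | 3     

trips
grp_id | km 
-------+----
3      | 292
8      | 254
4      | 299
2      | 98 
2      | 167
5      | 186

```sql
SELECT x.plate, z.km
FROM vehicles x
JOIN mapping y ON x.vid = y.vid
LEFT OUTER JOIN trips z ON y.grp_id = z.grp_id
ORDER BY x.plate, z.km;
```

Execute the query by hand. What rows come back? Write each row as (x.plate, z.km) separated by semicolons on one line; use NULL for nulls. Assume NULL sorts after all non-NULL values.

Step 1 — x INNER JOIN y on vid → 5 row(s).
Then LEFT JOIN `trips z` on grp_id: each of those 5 rows is kept; rows whose y.grp_id has no match in z get NULL for z's columns.

(FL, 98); (FL, 167); (FL, NULL); (NU, 254); (NU, 292); (NU, NULL)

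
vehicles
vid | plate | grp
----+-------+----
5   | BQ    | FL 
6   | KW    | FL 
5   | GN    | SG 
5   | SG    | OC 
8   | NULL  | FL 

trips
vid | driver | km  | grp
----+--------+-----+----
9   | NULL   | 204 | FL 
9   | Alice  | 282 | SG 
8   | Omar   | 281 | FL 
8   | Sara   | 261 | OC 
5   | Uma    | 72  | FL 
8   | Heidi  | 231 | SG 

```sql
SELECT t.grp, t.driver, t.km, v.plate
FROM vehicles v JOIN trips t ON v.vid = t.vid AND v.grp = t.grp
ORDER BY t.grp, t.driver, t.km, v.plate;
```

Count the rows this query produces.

INNER JOIN keeps only pairs where the ON condition holds.
Matching on v.vid = t.vid AND v.grp = t.grp.
Matched pairs: 2.
Total: 2 rows.

2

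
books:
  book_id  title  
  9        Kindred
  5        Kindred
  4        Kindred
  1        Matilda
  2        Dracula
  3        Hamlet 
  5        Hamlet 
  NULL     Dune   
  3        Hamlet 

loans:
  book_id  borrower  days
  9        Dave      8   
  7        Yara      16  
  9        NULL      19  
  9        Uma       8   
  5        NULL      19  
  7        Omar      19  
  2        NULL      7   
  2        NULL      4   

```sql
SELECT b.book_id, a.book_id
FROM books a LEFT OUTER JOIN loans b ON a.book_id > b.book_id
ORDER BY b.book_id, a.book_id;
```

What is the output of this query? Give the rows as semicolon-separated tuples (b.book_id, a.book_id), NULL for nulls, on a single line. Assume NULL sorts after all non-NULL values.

(2, 3); (2, 3); (2, 3); (2, 3); (2, 4); (2, 4); (2, 5); (2, 5); (2, 5); (2, 5); (2, 9); (2, 9); (5, 9); (7, 9); (7, 9); (NULL, 1); (NULL, 2); (NULL, NULL)

LEFT JOIN keeps every row from `books`; unmatched rows get NULL for `loans`'s columns.
Matching on a.book_id > b.book_id. A NULL in a compared column never satisfies the condition.
- a[0] book_id=9 → 5 match(es) in b → 5 row(s).
- a[1] book_id=5 → 2 match(es) in b → 2 row(s).
- a[2] book_id=4 → 2 match(es) in b → 2 row(s).
- a[3] book_id=1 → no match; kept with NULLs on the b side.
- a[4] book_id=2 → no match; kept with NULLs on the b side.
- a[5] book_id=3 → 2 match(es) in b → 2 row(s).
- a[6] book_id=5 → 2 match(es) in b → 2 row(s).
- a[7] book_id=NULL → no match; kept with NULLs on the b side.
- a[8] book_id=3 → 2 match(es) in b → 2 row(s).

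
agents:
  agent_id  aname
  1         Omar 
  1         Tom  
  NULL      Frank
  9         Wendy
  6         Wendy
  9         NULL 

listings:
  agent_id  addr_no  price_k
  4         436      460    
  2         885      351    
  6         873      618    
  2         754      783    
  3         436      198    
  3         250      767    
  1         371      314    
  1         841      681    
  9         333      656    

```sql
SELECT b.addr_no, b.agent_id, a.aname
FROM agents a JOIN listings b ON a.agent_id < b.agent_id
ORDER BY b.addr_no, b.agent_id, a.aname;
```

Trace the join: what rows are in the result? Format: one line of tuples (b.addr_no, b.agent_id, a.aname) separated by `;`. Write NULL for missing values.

INNER JOIN keeps only pairs where the ON condition holds.
Matching on a.agent_id < b.agent_id. A NULL in a compared column never satisfies the condition.
- a row (agent_id=1): matches 7 b row(s) → 7 output row(s).
- a row (agent_id=1): matches 7 b row(s) → 7 output row(s).
- a row (agent_id=NULL): no match → dropped.
- a row (agent_id=9): no match → dropped.
- a row (agent_id=6): matches 1 b row(s) → 1 output row(s).
- a row (agent_id=9): no match → dropped.

(250, 3, Omar); (250, 3, Tom); (333, 9, Omar); (333, 9, Tom); (333, 9, Wendy); (436, 3, Omar); (436, 3, Tom); (436, 4, Omar); (436, 4, Tom); (754, 2, Omar); (754, 2, Tom); (873, 6, Omar); (873, 6, Tom); (885, 2, Omar); (885, 2, Tom)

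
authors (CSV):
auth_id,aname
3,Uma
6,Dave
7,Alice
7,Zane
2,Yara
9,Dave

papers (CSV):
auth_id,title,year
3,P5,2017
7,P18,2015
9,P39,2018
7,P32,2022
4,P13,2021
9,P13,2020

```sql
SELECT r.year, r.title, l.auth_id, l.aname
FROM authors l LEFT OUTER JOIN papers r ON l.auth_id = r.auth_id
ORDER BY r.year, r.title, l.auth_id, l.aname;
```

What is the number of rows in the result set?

LEFT JOIN keeps every row from `authors`; unmatched rows get NULL for `papers`'s columns.
Matching on l.auth_id = r.auth_id.
Matched pairs: 7; unmatched l rows kept: 2.
Total: 7 matched + 2 padded = 9 rows.

9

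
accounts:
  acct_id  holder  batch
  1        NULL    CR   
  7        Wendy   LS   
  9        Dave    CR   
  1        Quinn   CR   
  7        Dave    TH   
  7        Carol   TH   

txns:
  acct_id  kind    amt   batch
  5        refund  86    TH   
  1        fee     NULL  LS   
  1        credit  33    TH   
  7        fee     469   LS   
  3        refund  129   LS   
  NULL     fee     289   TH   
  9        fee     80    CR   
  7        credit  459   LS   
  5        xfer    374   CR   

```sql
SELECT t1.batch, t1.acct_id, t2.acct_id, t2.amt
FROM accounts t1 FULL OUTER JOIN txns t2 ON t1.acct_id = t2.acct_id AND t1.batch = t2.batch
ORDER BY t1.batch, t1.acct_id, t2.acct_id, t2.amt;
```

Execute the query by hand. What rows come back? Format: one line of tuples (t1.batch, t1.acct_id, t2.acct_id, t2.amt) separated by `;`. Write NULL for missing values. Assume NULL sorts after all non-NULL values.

FULL OUTER JOIN keeps every row from both sides; unmatched rows get NULL for the other side's columns.
Matching on t1.acct_id = t2.acct_id AND t1.batch = t2.batch. A NULL in a compared column never satisfies the condition.
Matched pairs: 3; unmatched t1 rows kept: 4; unmatched t2 rows kept: 6.

(CR, 1, NULL, NULL); (CR, 1, NULL, NULL); (CR, 9, 9, 80); (LS, 7, 7, 459); (LS, 7, 7, 469); (TH, 7, NULL, NULL); (TH, 7, NULL, NULL); (NULL, NULL, 1, 33); (NULL, NULL, 1, NULL); (NULL, NULL, 3, 129); (NULL, NULL, 5, 86); (NULL, NULL, 5, 374); (NULL, NULL, NULL, 289)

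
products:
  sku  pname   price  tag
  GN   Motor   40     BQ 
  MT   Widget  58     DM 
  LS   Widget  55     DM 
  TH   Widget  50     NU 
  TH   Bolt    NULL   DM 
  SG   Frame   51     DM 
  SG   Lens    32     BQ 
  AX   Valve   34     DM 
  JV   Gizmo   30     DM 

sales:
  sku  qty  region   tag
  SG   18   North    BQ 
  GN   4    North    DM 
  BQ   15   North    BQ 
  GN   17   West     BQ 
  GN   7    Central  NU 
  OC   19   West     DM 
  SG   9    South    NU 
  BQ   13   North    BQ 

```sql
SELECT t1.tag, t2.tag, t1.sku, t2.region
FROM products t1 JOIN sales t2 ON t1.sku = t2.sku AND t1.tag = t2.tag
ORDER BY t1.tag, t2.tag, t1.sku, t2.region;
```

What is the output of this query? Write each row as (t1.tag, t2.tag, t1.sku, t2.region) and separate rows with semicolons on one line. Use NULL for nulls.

INNER JOIN keeps only pairs where the ON condition holds.
Matching on t1.sku = t2.sku AND t1.tag = t2.tag.
Matched pairs: 2.

(BQ, BQ, GN, West); (BQ, BQ, SG, North)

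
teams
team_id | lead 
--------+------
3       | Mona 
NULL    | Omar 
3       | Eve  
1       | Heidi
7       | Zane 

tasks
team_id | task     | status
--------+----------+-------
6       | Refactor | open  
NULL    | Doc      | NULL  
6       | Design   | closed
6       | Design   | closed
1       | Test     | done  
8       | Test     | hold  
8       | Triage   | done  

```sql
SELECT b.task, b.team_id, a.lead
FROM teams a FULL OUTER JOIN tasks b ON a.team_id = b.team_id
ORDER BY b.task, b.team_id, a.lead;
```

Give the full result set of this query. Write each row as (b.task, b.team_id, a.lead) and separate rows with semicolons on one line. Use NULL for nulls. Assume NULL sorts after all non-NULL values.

(Design, 6, NULL); (Design, 6, NULL); (Doc, NULL, NULL); (Refactor, 6, NULL); (Test, 1, Heidi); (Test, 8, NULL); (Triage, 8, NULL); (NULL, NULL, Eve); (NULL, NULL, Mona); (NULL, NULL, Omar); (NULL, NULL, Zane)

FULL OUTER JOIN keeps every row from both sides; unmatched rows get NULL for the other side's columns.
Matching on a.team_id = b.team_id. A NULL in a compared column never satisfies the condition.
- a row (team_id=3): no match → kept, b columns NULL.
- a row (team_id=NULL): no match → kept, b columns NULL.
- a row (team_id=3): no match → kept, b columns NULL.
- a row (team_id=1): matches 1 b row(s) → 1 output row(s).
- a row (team_id=7): no match → kept, b columns NULL.
- plus 6 unmatched b row(s), each kept with NULL a columns.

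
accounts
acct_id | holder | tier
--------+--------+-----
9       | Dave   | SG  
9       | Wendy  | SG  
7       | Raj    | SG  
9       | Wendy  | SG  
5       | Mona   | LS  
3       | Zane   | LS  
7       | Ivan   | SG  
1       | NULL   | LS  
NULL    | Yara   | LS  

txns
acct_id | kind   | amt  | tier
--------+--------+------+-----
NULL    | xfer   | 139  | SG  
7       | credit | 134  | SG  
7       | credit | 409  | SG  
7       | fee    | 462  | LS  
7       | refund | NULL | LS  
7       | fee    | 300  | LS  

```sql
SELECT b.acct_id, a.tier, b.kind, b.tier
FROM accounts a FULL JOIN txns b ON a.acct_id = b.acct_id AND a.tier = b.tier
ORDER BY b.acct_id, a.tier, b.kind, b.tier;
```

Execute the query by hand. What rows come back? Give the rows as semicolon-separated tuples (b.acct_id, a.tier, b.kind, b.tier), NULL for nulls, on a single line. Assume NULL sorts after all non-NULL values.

(7, SG, credit, SG); (7, SG, credit, SG); (7, SG, credit, SG); (7, SG, credit, SG); (7, NULL, fee, LS); (7, NULL, fee, LS); (7, NULL, refund, LS); (NULL, LS, NULL, NULL); (NULL, LS, NULL, NULL); (NULL, LS, NULL, NULL); (NULL, LS, NULL, NULL); (NULL, SG, NULL, NULL); (NULL, SG, NULL, NULL); (NULL, SG, NULL, NULL); (NULL, NULL, xfer, SG)

FULL OUTER JOIN keeps every row from both sides; unmatched rows get NULL for the other side's columns.
Matching on a.acct_id = b.acct_id AND a.tier = b.tier. A NULL in a compared column never satisfies the condition.
- acct_id=9, tier=SG: no b row matches, row kept with b columns NULL.
- acct_id=9, tier=SG: no b row matches, row kept with b columns NULL.
- acct_id=7, tier=SG: 2 matching b row(s), so 2 row(s) emitted.
- acct_id=9, tier=SG: no b row matches, row kept with b columns NULL.
- acct_id=5, tier=LS: no b row matches, row kept with b columns NULL.
- acct_id=3, tier=LS: no b row matches, row kept with b columns NULL.
- acct_id=7, tier=SG: 2 matching b row(s), so 2 row(s) emitted.
- acct_id=1, tier=LS: no b row matches, row kept with b columns NULL.
- acct_id=NULL, tier=LS: no b row matches, row kept with b columns NULL.
- plus 4 unmatched b row(s), each kept with NULL a columns.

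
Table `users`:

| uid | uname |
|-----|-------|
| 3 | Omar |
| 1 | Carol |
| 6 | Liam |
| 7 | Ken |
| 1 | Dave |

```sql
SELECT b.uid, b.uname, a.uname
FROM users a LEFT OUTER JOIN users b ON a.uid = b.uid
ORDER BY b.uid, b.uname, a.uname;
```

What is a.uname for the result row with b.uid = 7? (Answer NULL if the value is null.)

Ken

LEFT JOIN keeps every row from `users a`; unmatched rows get NULL for `users b`'s columns.
Matching on a.uid = b.uid.
- a[0] uid=3 → 1 match(es) in b → 1 row(s).
- a[1] uid=1 → 2 match(es) in b → 2 row(s).
- a[2] uid=6 → 1 match(es) in b → 1 row(s).
- a[3] uid=7 → 1 match(es) in b → 1 row(s).
- a[4] uid=1 → 2 match(es) in b → 2 row(s).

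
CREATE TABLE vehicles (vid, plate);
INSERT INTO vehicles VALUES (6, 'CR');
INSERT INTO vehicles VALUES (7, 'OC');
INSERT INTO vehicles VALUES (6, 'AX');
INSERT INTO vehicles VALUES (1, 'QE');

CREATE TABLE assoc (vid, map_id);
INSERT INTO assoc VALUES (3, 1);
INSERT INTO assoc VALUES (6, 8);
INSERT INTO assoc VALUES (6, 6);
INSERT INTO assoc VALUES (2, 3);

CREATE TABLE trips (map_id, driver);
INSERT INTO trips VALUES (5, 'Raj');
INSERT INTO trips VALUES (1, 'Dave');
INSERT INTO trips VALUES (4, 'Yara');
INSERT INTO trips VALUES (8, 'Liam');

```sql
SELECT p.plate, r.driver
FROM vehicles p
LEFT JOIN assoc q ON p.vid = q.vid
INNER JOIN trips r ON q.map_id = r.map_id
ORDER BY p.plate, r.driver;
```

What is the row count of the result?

2

Joins associate left-to-right: vehicles LEFT JOIN assoc on vid gives 6 intermediate row(s).
Then INNER JOIN `trips r` on map_id: keep only rows whose q.map_id appears in r.
Result: 2 row(s).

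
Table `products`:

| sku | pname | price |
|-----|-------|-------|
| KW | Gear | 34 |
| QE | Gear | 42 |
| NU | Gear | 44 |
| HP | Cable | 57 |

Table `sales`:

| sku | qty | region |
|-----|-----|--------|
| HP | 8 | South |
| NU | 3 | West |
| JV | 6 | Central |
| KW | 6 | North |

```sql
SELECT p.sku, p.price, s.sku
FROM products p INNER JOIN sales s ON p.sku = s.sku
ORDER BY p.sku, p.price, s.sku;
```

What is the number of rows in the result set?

3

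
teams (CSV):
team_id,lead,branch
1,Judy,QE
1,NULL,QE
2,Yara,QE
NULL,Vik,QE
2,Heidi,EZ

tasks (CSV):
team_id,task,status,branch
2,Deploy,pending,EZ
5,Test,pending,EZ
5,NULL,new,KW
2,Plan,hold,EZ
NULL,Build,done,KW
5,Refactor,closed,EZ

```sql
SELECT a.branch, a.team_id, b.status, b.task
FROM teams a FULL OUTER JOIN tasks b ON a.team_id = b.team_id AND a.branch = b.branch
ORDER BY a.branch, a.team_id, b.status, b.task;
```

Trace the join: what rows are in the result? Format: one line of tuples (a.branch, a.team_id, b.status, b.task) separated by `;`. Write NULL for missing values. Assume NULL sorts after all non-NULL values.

(EZ, 2, hold, Plan); (EZ, 2, pending, Deploy); (QE, 1, NULL, NULL); (QE, 1, NULL, NULL); (QE, 2, NULL, NULL); (QE, NULL, NULL, NULL); (NULL, NULL, closed, Refactor); (NULL, NULL, done, Build); (NULL, NULL, new, NULL); (NULL, NULL, pending, Test)

FULL OUTER JOIN keeps every row from both sides; unmatched rows get NULL for the other side's columns.
Matching on a.team_id = b.team_id AND a.branch = b.branch. A NULL in a compared column never satisfies the condition.
- a row (team_id=1, branch=QE): no match → kept, b columns NULL.
- a row (team_id=1, branch=QE): no match → kept, b columns NULL.
- a row (team_id=2, branch=QE): no match → kept, b columns NULL.
- a row (team_id=NULL, branch=QE): no match → kept, b columns NULL.
- a row (team_id=2, branch=EZ): matches 2 b row(s) → 2 output row(s).
- 4 row(s) from b found no a partner → padded with NULL.
After projecting and ordering:
a.branch | a.team_id | b.status | b.task
EZ | 2 | hold | Plan
EZ | 2 | pending | Deploy
QE | 1 | NULL | NULL
QE | 1 | NULL | NULL
QE | 2 | NULL | NULL
QE | NULL | NULL | NULL
NULL | NULL | closed | Refactor
NULL | NULL | done | Build
NULL | NULL | new | NULL
NULL | NULL | pending | Test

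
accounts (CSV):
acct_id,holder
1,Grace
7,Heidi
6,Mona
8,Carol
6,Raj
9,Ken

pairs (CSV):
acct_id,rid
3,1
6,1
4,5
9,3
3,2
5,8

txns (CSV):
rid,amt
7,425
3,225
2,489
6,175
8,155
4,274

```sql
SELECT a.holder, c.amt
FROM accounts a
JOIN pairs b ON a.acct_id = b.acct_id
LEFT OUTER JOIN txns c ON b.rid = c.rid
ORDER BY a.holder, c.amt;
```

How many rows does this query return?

3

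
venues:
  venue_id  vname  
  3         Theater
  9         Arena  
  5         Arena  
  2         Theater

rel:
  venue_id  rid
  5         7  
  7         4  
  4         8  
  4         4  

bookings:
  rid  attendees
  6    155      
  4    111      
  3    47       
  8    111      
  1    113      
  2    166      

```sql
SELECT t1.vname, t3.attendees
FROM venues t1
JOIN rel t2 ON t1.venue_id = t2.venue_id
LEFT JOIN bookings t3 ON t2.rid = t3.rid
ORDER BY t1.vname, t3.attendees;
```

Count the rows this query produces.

1

Evaluate left to right. First `venues t1 INNER JOIN rel t2` on venue_id: 1 row(s).
Then LEFT JOIN `bookings t3` on rid: each of those 1 rows is kept; rows whose t2.rid has no match in t3 get NULL for t3's columns.
Result: 1 row(s).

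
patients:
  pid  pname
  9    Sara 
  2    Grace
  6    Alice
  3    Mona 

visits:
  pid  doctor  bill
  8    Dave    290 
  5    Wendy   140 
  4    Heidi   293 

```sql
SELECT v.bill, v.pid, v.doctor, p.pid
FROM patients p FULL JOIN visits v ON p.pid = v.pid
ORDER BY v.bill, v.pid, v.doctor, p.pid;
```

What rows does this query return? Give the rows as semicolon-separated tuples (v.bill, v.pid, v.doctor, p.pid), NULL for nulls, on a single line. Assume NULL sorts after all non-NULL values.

(140, 5, Wendy, NULL); (290, 8, Dave, NULL); (293, 4, Heidi, NULL); (NULL, NULL, NULL, 2); (NULL, NULL, NULL, 3); (NULL, NULL, NULL, 6); (NULL, NULL, NULL, 9)

FULL OUTER JOIN keeps every row from both sides; unmatched rows get NULL for the other side's columns.
Matching on p.pid = v.pid.
Matched pairs: 0; unmatched p rows kept: 4; unmatched v rows kept: 3.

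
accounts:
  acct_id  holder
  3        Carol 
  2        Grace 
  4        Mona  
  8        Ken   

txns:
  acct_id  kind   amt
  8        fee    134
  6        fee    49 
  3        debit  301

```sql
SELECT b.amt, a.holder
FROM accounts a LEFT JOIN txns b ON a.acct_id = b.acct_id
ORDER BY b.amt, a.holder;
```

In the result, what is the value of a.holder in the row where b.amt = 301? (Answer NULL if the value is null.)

Carol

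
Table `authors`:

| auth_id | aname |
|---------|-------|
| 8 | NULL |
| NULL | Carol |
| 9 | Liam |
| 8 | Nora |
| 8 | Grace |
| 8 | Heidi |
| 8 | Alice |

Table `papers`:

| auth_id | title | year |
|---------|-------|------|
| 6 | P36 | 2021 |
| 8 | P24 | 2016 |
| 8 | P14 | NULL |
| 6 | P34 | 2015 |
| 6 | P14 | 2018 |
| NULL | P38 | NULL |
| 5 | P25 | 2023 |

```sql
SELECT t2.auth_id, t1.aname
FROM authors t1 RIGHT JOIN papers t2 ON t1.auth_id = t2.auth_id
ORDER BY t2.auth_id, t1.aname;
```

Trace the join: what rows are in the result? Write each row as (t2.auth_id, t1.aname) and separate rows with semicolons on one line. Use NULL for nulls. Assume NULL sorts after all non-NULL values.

(5, NULL); (6, NULL); (6, NULL); (6, NULL); (8, Alice); (8, Alice); (8, Grace); (8, Grace); (8, Heidi); (8, Heidi); (8, Nora); (8, Nora); (8, NULL); (8, NULL); (NULL, NULL)

RIGHT JOIN keeps every row from `papers`; unmatched rows get NULL for `authors`'s columns.
Matching on t1.auth_id = t2.auth_id. A NULL in a compared column never satisfies the condition.
- t1 (auth_id=8) pairs with 2 row(s) of t2.
- t1 (auth_id=NULL) has no partner in t2.
- t1 (auth_id=9) has no partner in t2.
- t1 (auth_id=8) pairs with 2 row(s) of t2.
- t1 (auth_id=8) pairs with 2 row(s) of t2.
- t1 (auth_id=8) pairs with 2 row(s) of t2.
- t1 (auth_id=8) pairs with 2 row(s) of t2.
- 5 t2 row(s) had no t1 match → kept, t1 columns NULL.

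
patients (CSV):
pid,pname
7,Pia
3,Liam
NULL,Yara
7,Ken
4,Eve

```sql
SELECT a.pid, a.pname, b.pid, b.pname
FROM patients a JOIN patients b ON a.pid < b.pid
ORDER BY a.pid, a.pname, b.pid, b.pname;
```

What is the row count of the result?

INNER JOIN keeps only pairs where the ON condition holds.
Matching on a.pid < b.pid. A NULL in a compared column never satisfies the condition.
- pid=7: no matching b row, dropped.
- pid=3: 3 matching b row(s), so 3 row(s) emitted.
- pid=NULL: no matching b row, dropped.
- pid=7: no matching b row, dropped.
- pid=4: 2 matching b row(s), so 2 row(s) emitted.
Total: 5 rows.

5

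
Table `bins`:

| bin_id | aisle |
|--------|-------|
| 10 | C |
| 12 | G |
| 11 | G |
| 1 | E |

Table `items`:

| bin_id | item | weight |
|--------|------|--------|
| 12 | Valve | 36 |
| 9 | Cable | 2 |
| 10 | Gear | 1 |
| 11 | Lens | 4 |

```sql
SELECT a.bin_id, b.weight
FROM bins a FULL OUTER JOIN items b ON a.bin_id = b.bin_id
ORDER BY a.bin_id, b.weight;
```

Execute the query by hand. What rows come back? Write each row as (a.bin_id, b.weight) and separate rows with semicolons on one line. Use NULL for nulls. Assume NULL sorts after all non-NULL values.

(1, NULL); (10, 1); (11, 4); (12, 36); (NULL, 2)

FULL OUTER JOIN keeps every row from both sides; unmatched rows get NULL for the other side's columns.
Matching on a.bin_id = b.bin_id.
- a[0] bin_id=10 → 1 match(es) in b → 1 row(s).
- a[1] bin_id=12 → 1 match(es) in b → 1 row(s).
- a[2] bin_id=11 → 1 match(es) in b → 1 row(s).
- a[3] bin_id=1 → no match; kept with NULLs on the b side.
- 1 b row(s) had no a match → kept, a columns NULL.
After projecting and ordering:
a.bin_id | b.weight
1 | NULL
10 | 1
11 | 4
12 | 36
NULL | 2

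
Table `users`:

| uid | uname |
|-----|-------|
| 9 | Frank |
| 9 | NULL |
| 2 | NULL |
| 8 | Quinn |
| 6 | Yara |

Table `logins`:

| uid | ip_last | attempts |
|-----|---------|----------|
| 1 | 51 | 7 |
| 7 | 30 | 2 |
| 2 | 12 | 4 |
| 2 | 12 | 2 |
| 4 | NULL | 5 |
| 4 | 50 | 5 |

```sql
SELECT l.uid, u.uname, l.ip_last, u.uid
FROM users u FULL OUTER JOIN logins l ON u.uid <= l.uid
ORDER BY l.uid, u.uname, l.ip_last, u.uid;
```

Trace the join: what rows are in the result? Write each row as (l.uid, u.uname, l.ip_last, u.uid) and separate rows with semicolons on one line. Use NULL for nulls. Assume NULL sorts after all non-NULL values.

FULL OUTER JOIN keeps every row from both sides; unmatched rows get NULL for the other side's columns.
Matching on u.uid <= l.uid.
- u row (uid=9): no match → kept, l columns NULL.
- u row (uid=9): no match → kept, l columns NULL.
- u row (uid=2): matches 5 l row(s) → 5 output row(s).
- u row (uid=8): no match → kept, l columns NULL.
- u row (uid=6): matches 1 l row(s) → 1 output row(s).
- 1 row(s) from l found no u partner → padded with NULL.
After projecting and ordering:
l.uid | u.uname | l.ip_last | u.uid
1 | NULL | 51 | NULL
2 | NULL | 12 | 2
2 | NULL | 12 | 2
4 | NULL | 50 | 2
4 | NULL | NULL | 2
7 | Yara | 30 | 6
7 | NULL | 30 | 2
NULL | Frank | NULL | 9
NULL | Quinn | NULL | 8
NULL | NULL | NULL | 9

(1, NULL, 51, NULL); (2, NULL, 12, 2); (2, NULL, 12, 2); (4, NULL, 50, 2); (4, NULL, NULL, 2); (7, Yara, 30, 6); (7, NULL, 30, 2); (NULL, Frank, NULL, 9); (NULL, Quinn, NULL, 8); (NULL, NULL, NULL, 9)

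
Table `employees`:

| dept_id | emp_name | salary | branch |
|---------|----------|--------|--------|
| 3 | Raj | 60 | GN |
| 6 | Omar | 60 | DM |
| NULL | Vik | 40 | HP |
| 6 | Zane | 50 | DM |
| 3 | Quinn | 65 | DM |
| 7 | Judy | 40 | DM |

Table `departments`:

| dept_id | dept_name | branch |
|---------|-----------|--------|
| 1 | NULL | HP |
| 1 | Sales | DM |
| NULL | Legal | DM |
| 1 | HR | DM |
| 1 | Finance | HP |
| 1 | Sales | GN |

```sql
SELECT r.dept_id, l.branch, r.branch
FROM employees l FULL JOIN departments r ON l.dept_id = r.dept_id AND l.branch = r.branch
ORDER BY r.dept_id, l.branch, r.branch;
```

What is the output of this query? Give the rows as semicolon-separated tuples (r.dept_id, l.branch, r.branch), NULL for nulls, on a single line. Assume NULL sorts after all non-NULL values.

(1, NULL, DM); (1, NULL, DM); (1, NULL, GN); (1, NULL, HP); (1, NULL, HP); (NULL, DM, NULL); (NULL, DM, NULL); (NULL, DM, NULL); (NULL, DM, NULL); (NULL, GN, NULL); (NULL, HP, NULL); (NULL, NULL, DM)

FULL OUTER JOIN keeps every row from both sides; unmatched rows get NULL for the other side's columns.
Matching on l.dept_id = r.dept_id AND l.branch = r.branch. A NULL in a compared column never satisfies the condition.
- dept_id=3, branch=GN: no r row matches, row kept with r columns NULL.
- dept_id=6, branch=DM: no r row matches, row kept with r columns NULL.
- dept_id=NULL, branch=HP: no r row matches, row kept with r columns NULL.
- dept_id=6, branch=DM: no r row matches, row kept with r columns NULL.
- dept_id=3, branch=DM: no r row matches, row kept with r columns NULL.
- dept_id=7, branch=DM: no r row matches, row kept with r columns NULL.
- plus 6 unmatched r row(s), each kept with NULL l columns.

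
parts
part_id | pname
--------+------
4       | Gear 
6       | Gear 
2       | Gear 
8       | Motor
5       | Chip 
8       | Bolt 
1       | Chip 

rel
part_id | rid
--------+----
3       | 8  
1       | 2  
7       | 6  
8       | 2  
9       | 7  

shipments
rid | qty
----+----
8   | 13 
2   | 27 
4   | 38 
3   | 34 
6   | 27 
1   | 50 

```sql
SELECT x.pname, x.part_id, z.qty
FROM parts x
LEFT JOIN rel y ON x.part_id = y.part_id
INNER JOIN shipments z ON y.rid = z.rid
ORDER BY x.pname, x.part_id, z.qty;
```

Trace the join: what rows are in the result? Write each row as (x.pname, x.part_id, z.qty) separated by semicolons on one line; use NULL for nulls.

(Bolt, 8, 27); (Chip, 1, 27); (Motor, 8, 27)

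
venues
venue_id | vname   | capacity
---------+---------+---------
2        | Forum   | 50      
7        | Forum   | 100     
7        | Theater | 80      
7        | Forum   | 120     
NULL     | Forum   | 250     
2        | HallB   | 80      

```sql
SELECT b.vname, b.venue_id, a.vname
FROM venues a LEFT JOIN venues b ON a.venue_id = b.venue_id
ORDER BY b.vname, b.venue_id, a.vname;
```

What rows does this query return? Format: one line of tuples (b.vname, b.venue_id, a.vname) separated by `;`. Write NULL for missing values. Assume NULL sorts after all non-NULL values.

LEFT JOIN keeps every row from `venues a`; unmatched rows get NULL for `venues b`'s columns.
Matching on a.venue_id = b.venue_id. A NULL in a compared column never satisfies the condition.
- venue_id=2: 2 matching b row(s), so 2 row(s) emitted.
- venue_id=7: 3 matching b row(s), so 3 row(s) emitted.
- venue_id=7: 3 matching b row(s), so 3 row(s) emitted.
- venue_id=7: 3 matching b row(s), so 3 row(s) emitted.
- venue_id=NULL: no b row matches, row kept with b columns NULL.
- venue_id=2: 2 matching b row(s), so 2 row(s) emitted.

(Forum, 2, Forum); (Forum, 2, HallB); (Forum, 7, Forum); (Forum, 7, Forum); (Forum, 7, Forum); (Forum, 7, Forum); (Forum, 7, Theater); (Forum, 7, Theater); (HallB, 2, Forum); (HallB, 2, HallB); (Theater, 7, Forum); (Theater, 7, Forum); (Theater, 7, Theater); (NULL, NULL, Forum)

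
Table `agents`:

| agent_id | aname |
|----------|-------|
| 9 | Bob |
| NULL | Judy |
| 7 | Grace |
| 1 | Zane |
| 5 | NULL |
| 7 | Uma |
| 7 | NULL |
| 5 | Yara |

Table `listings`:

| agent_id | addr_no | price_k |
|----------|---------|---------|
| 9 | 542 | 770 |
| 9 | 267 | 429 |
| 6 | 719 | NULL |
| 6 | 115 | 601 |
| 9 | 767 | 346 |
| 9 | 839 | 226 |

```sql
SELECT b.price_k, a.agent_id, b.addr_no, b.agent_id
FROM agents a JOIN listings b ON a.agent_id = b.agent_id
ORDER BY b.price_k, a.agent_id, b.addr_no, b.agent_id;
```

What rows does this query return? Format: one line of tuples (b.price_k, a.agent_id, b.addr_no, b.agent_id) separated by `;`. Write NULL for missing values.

(226, 9, 839, 9); (346, 9, 767, 9); (429, 9, 267, 9); (770, 9, 542, 9)

INNER JOIN keeps only pairs where the ON condition holds.
Matching on a.agent_id = b.agent_id. A NULL in a compared column never satisfies the condition.
- a (agent_id=9) pairs with 4 row(s) of b.
- a (agent_id=NULL) has no partner → excluded.
- a (agent_id=7) has no partner → excluded.
- a (agent_id=1) has no partner → excluded.
- a (agent_id=5) has no partner → excluded.
- a (agent_id=7) has no partner → excluded.
- a (agent_id=7) has no partner → excluded.
- a (agent_id=5) has no partner → excluded.
After projecting and ordering:
b.price_k | a.agent_id | b.addr_no | b.agent_id
226 | 9 | 839 | 9
346 | 9 | 767 | 9
429 | 9 | 267 | 9
770 | 9 | 542 | 9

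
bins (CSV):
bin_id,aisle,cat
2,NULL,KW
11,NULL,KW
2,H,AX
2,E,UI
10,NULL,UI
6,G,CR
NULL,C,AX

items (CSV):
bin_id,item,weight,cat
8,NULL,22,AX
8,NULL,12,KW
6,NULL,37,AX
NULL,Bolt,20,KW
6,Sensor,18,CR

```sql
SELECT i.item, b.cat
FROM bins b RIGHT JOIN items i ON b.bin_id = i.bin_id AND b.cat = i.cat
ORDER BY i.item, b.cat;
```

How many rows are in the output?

RIGHT JOIN keeps every row from `items`; unmatched rows get NULL for `bins`'s columns.
Matching on b.bin_id = i.bin_id AND b.cat = i.cat. A NULL in a compared column never satisfies the condition.
Matched pairs: 1; unmatched i rows kept: 4.
Total: 1 matched + 4 padded = 5 rows.

5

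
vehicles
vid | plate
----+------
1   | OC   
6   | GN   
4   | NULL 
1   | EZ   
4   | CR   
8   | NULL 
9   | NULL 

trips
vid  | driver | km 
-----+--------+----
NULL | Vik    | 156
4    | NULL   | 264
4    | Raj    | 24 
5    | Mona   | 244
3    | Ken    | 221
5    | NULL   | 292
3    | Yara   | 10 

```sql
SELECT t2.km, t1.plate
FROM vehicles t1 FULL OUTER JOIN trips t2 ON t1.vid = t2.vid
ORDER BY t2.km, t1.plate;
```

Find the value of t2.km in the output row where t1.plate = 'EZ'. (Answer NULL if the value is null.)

NULL

FULL OUTER JOIN keeps every row from both sides; unmatched rows get NULL for the other side's columns.
Matching on t1.vid = t2.vid. A NULL in a compared column never satisfies the condition.
Matched pairs: 4; unmatched t1 rows kept: 5; unmatched t2 rows kept: 5.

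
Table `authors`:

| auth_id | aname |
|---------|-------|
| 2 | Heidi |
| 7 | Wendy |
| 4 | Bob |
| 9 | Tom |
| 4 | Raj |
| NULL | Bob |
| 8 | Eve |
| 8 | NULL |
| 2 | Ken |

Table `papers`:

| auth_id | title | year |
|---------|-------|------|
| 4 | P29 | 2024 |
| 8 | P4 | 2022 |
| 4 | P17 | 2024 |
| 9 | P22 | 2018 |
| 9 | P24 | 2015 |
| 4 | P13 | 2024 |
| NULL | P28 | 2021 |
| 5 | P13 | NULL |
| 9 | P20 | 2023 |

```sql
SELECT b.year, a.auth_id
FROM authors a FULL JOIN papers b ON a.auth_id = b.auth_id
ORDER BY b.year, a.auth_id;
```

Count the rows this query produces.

17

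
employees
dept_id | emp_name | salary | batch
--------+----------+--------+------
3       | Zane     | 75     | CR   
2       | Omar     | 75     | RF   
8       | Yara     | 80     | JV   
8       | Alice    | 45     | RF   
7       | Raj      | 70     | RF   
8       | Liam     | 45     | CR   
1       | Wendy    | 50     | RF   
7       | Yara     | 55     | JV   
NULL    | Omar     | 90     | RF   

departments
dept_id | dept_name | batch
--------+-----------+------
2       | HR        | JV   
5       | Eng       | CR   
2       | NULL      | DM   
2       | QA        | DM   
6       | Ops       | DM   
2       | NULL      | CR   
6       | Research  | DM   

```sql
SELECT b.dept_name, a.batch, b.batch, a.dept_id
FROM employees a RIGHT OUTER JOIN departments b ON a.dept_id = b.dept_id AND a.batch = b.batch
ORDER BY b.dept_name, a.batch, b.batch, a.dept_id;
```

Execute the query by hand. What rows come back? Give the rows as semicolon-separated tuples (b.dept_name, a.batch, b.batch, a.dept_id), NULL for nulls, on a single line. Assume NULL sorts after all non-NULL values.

RIGHT JOIN keeps every row from `departments`; unmatched rows get NULL for `employees`'s columns.
Matching on a.dept_id = b.dept_id AND a.batch = b.batch. A NULL in a compared column never satisfies the condition.
- a[0] dept_id=3, batch=CR → no match.
- a[1] dept_id=2, batch=RF → no match.
- a[2] dept_id=8, batch=JV → no match.
- a[3] dept_id=8, batch=RF → no match.
- a[4] dept_id=7, batch=RF → no match.
- a[5] dept_id=8, batch=CR → no match.
- a[6] dept_id=1, batch=RF → no match.
- a[7] dept_id=7, batch=JV → no match.
- a[8] dept_id=NULL, batch=RF → no match.
- 7 b row(s) had no a match → kept, a columns NULL.
After projecting and ordering:
b.dept_name | a.batch | b.batch | a.dept_id
Eng | NULL | CR | NULL
HR | NULL | JV | NULL
Ops | NULL | DM | NULL
QA | NULL | DM | NULL
Research | NULL | DM | NULL
NULL | NULL | CR | NULL
NULL | NULL | DM | NULL

(Eng, NULL, CR, NULL); (HR, NULL, JV, NULL); (Ops, NULL, DM, NULL); (QA, NULL, DM, NULL); (Research, NULL, DM, NULL); (NULL, NULL, CR, NULL); (NULL, NULL, DM, NULL)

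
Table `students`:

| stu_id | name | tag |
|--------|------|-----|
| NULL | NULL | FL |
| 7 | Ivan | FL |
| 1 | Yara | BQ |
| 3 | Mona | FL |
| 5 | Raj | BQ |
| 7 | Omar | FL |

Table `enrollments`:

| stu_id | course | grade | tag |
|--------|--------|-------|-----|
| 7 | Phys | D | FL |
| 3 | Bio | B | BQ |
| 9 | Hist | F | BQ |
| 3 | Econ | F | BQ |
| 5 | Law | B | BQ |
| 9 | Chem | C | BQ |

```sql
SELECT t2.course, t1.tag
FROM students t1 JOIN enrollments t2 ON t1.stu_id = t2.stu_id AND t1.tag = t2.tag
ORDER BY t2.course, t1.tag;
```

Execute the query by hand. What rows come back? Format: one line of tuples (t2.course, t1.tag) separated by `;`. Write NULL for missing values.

(Law, BQ); (Phys, FL); (Phys, FL)

INNER JOIN keeps only pairs where the ON condition holds.
Matching on t1.stu_id = t2.stu_id AND t1.tag = t2.tag. A NULL in a compared column never satisfies the condition.
Matched pairs: 3.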